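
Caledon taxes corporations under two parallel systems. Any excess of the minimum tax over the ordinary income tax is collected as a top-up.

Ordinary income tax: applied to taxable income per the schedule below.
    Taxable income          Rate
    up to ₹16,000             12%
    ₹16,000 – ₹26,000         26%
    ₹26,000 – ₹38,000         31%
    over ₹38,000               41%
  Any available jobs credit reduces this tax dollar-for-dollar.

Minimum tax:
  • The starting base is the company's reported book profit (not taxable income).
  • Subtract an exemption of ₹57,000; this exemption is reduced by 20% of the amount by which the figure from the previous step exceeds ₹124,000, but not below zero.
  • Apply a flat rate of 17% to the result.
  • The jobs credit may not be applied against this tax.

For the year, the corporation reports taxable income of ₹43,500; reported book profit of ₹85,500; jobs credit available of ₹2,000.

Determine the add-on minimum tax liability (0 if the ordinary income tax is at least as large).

Minimum tax:
  Base (reported book profit): ₹85,500
  Exemption: ₹85,500 ≤ ₹124,000, so full ₹57,000 applies
  Base: ₹85,500 − ₹57,000 = ₹28,500
  ₹28,500 × 17% = ₹4,845

Ordinary income tax:
  ₹16,000 × 12% = ₹1,920
  ₹10,000 × 26% = ₹2,600
  ₹12,000 × 31% = ₹3,720
  ₹5,500 × 41% = ₹2,255
  → ₹10,495
  Less jobs credit ₹2,000 → ₹8,495

₹4,845 ≤ ₹8,495, so no add-on is due.

₹0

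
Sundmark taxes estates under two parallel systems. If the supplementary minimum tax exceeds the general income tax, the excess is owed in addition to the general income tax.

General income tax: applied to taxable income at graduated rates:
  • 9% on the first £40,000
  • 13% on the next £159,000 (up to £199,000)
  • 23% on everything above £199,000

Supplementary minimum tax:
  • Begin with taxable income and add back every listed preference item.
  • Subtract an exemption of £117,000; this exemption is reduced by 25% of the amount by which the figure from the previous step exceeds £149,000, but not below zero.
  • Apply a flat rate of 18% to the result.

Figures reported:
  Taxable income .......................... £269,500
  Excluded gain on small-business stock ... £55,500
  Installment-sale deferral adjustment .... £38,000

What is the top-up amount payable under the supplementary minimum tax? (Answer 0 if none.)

£13,425

General income tax:
  £40,000 × 9% = £3,600
  £159,000 × 13% = £20,670
  £70,500 × 23% = £16,215
  → £40,485

Supplementary minimum tax:
  Adjusted income: £269,500 + £55,500 + £38,000 = £363,000
  Exemption: £117,000 − 25% × (£363,000 − £149,000) = £117,000 − £53,500 = £63,500
  Base: £363,000 − £63,500 = £299,500
  £299,500 × 18% = £53,910

Excess of supplementary minimum tax over general income tax: £53,910 − £40,485 = £13,425.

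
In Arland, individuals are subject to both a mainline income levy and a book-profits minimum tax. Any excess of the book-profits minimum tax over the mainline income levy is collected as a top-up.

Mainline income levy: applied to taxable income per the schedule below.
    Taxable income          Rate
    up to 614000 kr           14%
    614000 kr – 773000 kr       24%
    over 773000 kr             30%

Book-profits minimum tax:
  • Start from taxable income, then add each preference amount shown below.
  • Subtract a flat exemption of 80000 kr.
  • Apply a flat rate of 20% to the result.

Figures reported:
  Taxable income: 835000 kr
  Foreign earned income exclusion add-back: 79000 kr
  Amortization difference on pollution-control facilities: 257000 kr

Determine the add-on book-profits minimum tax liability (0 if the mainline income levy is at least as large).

Mainline income levy:
  614000 kr × 14% = 85960 kr
  159000 kr × 24% = 38160 kr
  62000 kr × 30% = 18600 kr
  → 142720 kr

Book-profits minimum tax:
  Adjusted income: 835000 kr + 79000 kr + 257000 kr = 1171000 kr
  Less exemption 80000 kr → base 1091000 kr
  1091000 kr × 20% = 218200 kr

Excess of book-profits minimum tax over mainline income levy: 218200 kr − 142720 kr = 75480 kr.

75480 kr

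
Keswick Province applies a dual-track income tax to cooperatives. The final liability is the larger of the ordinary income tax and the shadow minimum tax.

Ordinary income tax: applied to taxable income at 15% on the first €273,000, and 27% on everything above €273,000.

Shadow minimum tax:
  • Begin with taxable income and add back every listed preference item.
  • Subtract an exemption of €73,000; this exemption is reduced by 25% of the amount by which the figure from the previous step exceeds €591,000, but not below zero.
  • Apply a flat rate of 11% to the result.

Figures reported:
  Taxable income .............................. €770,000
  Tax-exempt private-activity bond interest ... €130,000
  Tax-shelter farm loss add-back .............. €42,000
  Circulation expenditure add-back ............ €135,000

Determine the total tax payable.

Ordinary income tax:
  €273,000 × 15% = €40,950
  €497,000 × 27% = €134,190
  → €175,140

Shadow minimum tax:
  Adjusted income: €770,000 + €130,000 + €42,000 + €135,000 = €1,077,000
  Exemption: 25% × (€1,077,000 − €591,000) = €121,500 ≥ €73,000, so the exemption is fully phased out
  Base: €1,077,000 − €0 = €1,077,000
  €1,077,000 × 11% = €118,470

€175,140 > €118,470, so the ordinary income tax governs.

€175,140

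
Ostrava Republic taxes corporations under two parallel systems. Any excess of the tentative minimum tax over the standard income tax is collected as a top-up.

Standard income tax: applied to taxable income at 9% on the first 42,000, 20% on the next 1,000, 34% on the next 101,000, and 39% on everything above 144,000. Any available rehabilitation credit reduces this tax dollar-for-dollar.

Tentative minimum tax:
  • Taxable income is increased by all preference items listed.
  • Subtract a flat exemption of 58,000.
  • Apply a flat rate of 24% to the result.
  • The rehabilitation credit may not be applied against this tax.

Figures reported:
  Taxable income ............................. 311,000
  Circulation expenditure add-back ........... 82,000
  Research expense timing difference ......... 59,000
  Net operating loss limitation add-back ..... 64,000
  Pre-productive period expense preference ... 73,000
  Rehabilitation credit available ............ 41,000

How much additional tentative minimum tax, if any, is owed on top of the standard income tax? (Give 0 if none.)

Tentative minimum tax:
  Adjusted income: 311,000 + 82,000 + 59,000 + 64,000 + 73,000 = 589,000
  Less exemption 58,000 → base 531,000
  531,000 × 24% = 127,440

Standard income tax:
  42,000 × 9% = 3,780
  1,000 × 20% = 200
  101,000 × 34% = 34,340
  167,000 × 39% = 65,130
  → 103,450
  Less rehabilitation credit 41,000 → 62,450

Excess of tentative minimum tax over standard income tax: 127,440 − 62,450 = 64,990.

64,990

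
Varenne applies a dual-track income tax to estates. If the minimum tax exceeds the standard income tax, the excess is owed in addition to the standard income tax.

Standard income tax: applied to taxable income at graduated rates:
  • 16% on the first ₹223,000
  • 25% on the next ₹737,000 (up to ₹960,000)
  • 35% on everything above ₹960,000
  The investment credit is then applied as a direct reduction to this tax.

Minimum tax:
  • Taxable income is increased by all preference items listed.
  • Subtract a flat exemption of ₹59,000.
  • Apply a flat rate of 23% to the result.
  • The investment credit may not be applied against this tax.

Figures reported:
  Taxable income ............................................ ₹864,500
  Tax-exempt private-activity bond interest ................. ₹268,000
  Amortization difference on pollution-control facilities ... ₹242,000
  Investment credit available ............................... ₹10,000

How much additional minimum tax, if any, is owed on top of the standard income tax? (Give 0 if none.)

Minimum tax:
  Adjusted income: ₹864,500 + ₹268,000 + ₹242,000 = ₹1,374,500
  Less exemption ₹59,000 → base ₹1,315,500
  ₹1,315,500 × 23% = ₹302,565

Standard income tax:
  ₹223,000 × 16% = ₹35,680
  ₹641,500 × 25% = ₹160,375
  → ₹196,055
  Less investment credit ₹10,000 → ₹186,055

Excess of minimum tax over standard income tax: ₹302,565 − ₹186,055 = ₹116,510.

₹116,510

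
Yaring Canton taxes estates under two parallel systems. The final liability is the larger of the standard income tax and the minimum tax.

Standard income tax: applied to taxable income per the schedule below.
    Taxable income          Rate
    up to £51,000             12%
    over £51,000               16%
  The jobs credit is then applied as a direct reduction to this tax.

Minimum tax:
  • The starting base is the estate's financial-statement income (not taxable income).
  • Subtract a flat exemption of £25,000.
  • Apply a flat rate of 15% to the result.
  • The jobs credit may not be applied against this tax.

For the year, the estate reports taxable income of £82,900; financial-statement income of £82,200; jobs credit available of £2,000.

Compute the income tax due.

£9,224

Standard income tax:
  £51,000 × 12% = £6,120
  £31,900 × 16% = £5,104
  → £11,224
  Less jobs credit £2,000 → £9,224

Minimum tax:
  Base (financial-statement income): £82,200
  Less exemption £25,000 → base £57,200
  £57,200 × 15% = £8,580

£9,224 > £8,580, so the standard income tax governs.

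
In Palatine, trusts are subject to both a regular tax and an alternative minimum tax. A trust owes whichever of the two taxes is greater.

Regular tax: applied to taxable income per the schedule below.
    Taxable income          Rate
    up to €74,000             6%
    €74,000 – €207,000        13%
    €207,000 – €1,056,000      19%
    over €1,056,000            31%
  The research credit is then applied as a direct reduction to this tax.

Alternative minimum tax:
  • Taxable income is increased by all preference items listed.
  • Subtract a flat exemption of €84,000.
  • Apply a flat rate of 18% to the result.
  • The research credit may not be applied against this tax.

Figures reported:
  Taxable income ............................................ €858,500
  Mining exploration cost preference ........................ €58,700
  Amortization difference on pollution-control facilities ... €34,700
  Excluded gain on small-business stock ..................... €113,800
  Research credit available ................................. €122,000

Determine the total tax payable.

Regular tax:
  €74,000 × 6% = €4,440
  €133,000 × 13% = €17,290
  €651,500 × 19% = €123,785
  → €145,515
  Less research credit €122,000 → €23,515

Alternative minimum tax:
  Adjusted income: €858,500 + €58,700 + €34,700 + €113,800 = €1,065,700
  Less exemption €84,000 → base €981,700
  €981,700 × 18% = €176,706

€176,706 > €23,515, so the alternative minimum tax is the binding amount.

€176,706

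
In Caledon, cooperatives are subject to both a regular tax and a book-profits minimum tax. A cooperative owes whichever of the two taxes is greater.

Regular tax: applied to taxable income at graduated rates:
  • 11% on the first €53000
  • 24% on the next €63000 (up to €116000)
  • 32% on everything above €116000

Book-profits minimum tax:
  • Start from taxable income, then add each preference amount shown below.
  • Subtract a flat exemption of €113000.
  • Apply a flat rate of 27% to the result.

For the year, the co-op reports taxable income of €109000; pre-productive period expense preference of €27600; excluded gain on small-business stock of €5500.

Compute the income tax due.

Regular tax:
  €53000 × 11% = €5830
  €56000 × 24% = €13440
  → €19270

Book-profits minimum tax:
  Adjusted income: €109000 + €27600 + €5500 = €142100
  Less exemption €113000 → base €29100
  €29100 × 27% = €7857

€19270 > €7857, so the regular tax governs.

€19270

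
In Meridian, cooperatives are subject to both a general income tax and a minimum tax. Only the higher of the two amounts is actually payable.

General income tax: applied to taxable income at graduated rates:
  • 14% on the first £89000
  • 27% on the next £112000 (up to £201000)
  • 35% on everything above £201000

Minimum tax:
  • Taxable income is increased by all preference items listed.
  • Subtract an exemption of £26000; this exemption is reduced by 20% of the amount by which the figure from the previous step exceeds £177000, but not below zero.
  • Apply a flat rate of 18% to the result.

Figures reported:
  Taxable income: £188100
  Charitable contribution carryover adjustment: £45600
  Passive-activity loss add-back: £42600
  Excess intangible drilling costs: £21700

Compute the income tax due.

£53316

General income tax:
  £89000 × 14% = £12460
  £99100 × 27% = £26757
  → £39217

Minimum tax:
  Adjusted income: £188100 + £45600 + £42600 + £21700 = £298000
  Exemption: £26000 − 20% × (£298000 − £177000) = £26000 − £24200 = £1800
  Base: £298000 − £1800 = £296200
  £296200 × 18% = £53316

£53316 > £39217, so the minimum tax is the binding amount.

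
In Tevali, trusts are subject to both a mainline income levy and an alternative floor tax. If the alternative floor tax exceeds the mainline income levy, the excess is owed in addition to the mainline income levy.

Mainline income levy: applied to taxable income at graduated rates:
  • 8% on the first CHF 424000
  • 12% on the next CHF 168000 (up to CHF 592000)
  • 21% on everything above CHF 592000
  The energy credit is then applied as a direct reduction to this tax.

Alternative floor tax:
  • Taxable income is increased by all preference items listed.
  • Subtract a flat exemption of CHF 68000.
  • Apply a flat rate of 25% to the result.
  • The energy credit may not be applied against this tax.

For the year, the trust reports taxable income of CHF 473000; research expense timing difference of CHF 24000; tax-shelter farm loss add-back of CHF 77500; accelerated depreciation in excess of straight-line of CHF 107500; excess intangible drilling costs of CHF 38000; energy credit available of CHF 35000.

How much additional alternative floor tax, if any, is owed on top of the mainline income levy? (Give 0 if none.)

CHF 158200

Alternative floor tax:
  Adjusted income: CHF 473000 + CHF 24000 + CHF 77500 + CHF 107500 + CHF 38000 = CHF 720000
  Less exemption CHF 68000 → base CHF 652000
  CHF 652000 × 25% = CHF 163000

Mainline income levy:
  CHF 424000 × 8% = CHF 33920
  CHF 49000 × 12% = CHF 5880
  → CHF 39800
  Less energy credit CHF 35000 → CHF 4800

Excess of alternative floor tax over mainline income levy: CHF 163000 − CHF 4800 = CHF 158200.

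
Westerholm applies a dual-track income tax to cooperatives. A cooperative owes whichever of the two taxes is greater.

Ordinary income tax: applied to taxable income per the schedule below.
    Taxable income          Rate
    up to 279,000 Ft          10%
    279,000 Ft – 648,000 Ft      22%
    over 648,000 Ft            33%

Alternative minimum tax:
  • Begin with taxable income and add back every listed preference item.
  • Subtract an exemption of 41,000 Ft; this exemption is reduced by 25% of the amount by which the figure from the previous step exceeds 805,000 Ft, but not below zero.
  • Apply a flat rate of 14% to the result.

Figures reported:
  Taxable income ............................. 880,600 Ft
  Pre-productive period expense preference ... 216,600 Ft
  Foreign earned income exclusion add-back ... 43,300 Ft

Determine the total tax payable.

185,838 Ft

Ordinary income tax:
  279,000 Ft × 10% = 27,900 Ft
  369,000 Ft × 22% = 81,180 Ft
  232,600 Ft × 33% = 76,758 Ft
  → 185,838 Ft

Alternative minimum tax:
  Adjusted income: 880,600 Ft + 216,600 Ft + 43,300 Ft = 1,140,500 Ft
  Exemption: 25% × (1,140,500 Ft − 805,000 Ft) = 83,875 Ft ≥ 41,000 Ft, so the exemption is fully phased out
  Base: 1,140,500 Ft − 0 Ft = 1,140,500 Ft
  1,140,500 Ft × 14% = 159,670 Ft

185,838 Ft > 159,670 Ft, so the ordinary income tax governs.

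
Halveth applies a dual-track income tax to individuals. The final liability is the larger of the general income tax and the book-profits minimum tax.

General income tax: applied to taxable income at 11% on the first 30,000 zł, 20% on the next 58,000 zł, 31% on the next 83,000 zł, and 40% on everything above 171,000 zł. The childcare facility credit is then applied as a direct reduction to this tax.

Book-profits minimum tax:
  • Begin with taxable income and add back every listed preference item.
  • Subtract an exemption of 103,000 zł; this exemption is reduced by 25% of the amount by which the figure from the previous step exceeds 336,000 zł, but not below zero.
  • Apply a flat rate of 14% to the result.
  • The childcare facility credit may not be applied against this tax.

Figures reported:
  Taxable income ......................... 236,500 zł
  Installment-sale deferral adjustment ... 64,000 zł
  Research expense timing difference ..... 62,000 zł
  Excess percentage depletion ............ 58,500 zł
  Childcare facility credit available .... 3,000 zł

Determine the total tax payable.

63,830 zł

General income tax:
  30,000 zł × 11% = 3,300 zł
  58,000 zł × 20% = 11,600 zł
  83,000 zł × 31% = 25,730 zł
  65,500 zł × 40% = 26,200 zł
  → 66,830 zł
  Less childcare facility credit 3,000 zł → 63,830 zł

Book-profits minimum tax:
  Adjusted income: 236,500 zł + 64,000 zł + 62,000 zł + 58,500 zł = 421,000 zł
  Exemption: 103,000 zł − 25% × (421,000 zł − 336,000 zł) = 103,000 zł − 21,250 zł = 81,750 zł
  Base: 421,000 zł − 81,750 zł = 339,250 zł
  339,250 zł × 14% = 47,495 zł

63,830 zł > 47,495 zł, so the general income tax governs.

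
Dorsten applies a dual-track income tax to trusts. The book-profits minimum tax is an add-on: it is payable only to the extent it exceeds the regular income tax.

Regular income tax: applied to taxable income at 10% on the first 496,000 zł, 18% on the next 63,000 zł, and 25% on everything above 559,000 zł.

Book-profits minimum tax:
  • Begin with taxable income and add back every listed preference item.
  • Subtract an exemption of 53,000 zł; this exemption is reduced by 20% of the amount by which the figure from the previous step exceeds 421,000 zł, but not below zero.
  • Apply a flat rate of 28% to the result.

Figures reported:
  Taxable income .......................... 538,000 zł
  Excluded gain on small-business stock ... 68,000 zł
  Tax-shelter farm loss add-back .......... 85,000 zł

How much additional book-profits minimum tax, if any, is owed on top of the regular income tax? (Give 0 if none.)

Regular income tax:
  496,000 zł × 10% = 49,600 zł
  42,000 zł × 18% = 7,560 zł
  → 57,160 zł

Book-profits minimum tax:
  Adjusted income: 538,000 zł + 68,000 zł + 85,000 zł = 691,000 zł
  Exemption: 20% × (691,000 zł − 421,000 zł) = 54,000 zł ≥ 53,000 zł, so the exemption is fully phased out
  Base: 691,000 zł − 0 zł = 691,000 zł
  691,000 zł × 28% = 193,480 zł

Excess of book-profits minimum tax over regular income tax: 193,480 zł − 57,160 zł = 136,320 zł.

136,320 zł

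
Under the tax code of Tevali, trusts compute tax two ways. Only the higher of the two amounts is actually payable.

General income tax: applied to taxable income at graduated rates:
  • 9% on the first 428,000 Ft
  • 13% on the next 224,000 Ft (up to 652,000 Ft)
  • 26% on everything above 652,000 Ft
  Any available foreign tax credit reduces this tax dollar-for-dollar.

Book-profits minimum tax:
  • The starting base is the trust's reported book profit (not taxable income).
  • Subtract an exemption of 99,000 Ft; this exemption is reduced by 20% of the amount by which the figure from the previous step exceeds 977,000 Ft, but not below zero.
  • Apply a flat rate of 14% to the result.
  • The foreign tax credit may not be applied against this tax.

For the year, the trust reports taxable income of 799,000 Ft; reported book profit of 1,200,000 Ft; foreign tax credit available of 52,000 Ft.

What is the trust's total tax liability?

160,384 Ft

General income tax:
  428,000 Ft × 9% = 38,520 Ft
  224,000 Ft × 13% = 29,120 Ft
  147,000 Ft × 26% = 38,220 Ft
  → 105,860 Ft
  Less foreign tax credit 52,000 Ft → 53,860 Ft

Book-profits minimum tax:
  Base (reported book profit): 1,200,000 Ft
  Exemption: 99,000 Ft − 20% × (1,200,000 Ft − 977,000 Ft) = 99,000 Ft − 44,600 Ft = 54,400 Ft
  Base: 1,200,000 Ft − 54,400 Ft = 1,145,600 Ft
  1,145,600 Ft × 14% = 160,384 Ft

160,384 Ft > 53,860 Ft, so the book-profits minimum tax is the binding amount.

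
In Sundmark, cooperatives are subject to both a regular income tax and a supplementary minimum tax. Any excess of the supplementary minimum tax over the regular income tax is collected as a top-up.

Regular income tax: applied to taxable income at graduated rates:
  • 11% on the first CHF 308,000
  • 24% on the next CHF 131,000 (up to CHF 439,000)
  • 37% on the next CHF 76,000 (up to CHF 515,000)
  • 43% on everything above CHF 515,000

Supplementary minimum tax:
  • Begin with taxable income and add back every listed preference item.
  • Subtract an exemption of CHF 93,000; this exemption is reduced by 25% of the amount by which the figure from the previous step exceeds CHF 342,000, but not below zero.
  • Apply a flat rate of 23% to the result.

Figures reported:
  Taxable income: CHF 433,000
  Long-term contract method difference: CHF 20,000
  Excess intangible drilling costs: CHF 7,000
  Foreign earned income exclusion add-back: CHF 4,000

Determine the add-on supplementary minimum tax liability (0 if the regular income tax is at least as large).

Supplementary minimum tax:
  Adjusted income: CHF 433,000 + CHF 20,000 + CHF 7,000 + CHF 4,000 = CHF 464,000
  Exemption: CHF 93,000 − 25% × (CHF 464,000 − CHF 342,000) = CHF 93,000 − CHF 30,500 = CHF 62,500
  Base: CHF 464,000 − CHF 62,500 = CHF 401,500
  CHF 401,500 × 23% = CHF 92,345

Regular income tax:
  CHF 308,000 × 11% = CHF 33,880
  CHF 125,000 × 24% = CHF 30,000
  → CHF 63,880

Excess of supplementary minimum tax over regular income tax: CHF 92,345 − CHF 63,880 = CHF 28,465.

CHF 28,465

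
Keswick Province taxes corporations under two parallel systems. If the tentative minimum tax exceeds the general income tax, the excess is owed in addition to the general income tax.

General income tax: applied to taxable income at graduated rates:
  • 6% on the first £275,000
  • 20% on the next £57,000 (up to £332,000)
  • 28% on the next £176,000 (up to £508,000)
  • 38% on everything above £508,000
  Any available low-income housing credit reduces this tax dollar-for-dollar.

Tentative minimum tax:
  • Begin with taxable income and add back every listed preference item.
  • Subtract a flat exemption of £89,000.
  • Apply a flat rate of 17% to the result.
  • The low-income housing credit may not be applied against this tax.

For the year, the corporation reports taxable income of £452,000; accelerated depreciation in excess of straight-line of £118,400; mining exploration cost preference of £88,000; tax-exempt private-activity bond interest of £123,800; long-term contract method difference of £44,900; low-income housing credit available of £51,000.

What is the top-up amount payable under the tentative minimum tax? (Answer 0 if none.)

£114,977

General income tax:
  £275,000 × 6% = £16,500
  £57,000 × 20% = £11,400
  £120,000 × 28% = £33,600
  → £61,500
  Less low-income housing credit £51,000 → £10,500

Tentative minimum tax:
  Adjusted income: £452,000 + £118,400 + £88,000 + £123,800 + £44,900 = £827,100
  Less exemption £89,000 → base £738,100
  £738,100 × 17% = £125,477

Excess of tentative minimum tax over general income tax: £125,477 − £10,500 = £114,977.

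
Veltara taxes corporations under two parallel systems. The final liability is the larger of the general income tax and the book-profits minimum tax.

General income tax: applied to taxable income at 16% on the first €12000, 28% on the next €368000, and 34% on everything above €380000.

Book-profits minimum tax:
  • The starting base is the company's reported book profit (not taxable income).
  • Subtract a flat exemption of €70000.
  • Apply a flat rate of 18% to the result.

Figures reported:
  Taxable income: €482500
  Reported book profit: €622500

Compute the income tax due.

€139810

Book-profits minimum tax:
  Base (reported book profit): €622500
  Less exemption €70000 → base €552500
  €552500 × 18% = €99450

General income tax:
  €12000 × 16% = €1920
  €368000 × 28% = €103040
  €102500 × 34% = €34850
  → €139810

€139810 > €99450, so the general income tax governs.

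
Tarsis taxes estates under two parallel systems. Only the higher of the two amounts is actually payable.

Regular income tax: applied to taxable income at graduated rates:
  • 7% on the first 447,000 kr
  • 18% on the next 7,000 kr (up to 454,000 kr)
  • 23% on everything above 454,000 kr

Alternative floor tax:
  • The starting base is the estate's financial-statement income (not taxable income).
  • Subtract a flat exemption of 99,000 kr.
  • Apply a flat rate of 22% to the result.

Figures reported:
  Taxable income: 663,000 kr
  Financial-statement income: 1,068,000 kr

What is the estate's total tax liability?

Regular income tax:
  447,000 kr × 7% = 31,290 kr
  7,000 kr × 18% = 1,260 kr
  209,000 kr × 23% = 48,070 kr
  → 80,620 kr

Alternative floor tax:
  Base (financial-statement income): 1,068,000 kr
  Less exemption 99,000 kr → base 969,000 kr
  969,000 kr × 22% = 213,180 kr

213,180 kr > 80,620 kr, so the alternative floor tax is the binding amount.

213,180 kr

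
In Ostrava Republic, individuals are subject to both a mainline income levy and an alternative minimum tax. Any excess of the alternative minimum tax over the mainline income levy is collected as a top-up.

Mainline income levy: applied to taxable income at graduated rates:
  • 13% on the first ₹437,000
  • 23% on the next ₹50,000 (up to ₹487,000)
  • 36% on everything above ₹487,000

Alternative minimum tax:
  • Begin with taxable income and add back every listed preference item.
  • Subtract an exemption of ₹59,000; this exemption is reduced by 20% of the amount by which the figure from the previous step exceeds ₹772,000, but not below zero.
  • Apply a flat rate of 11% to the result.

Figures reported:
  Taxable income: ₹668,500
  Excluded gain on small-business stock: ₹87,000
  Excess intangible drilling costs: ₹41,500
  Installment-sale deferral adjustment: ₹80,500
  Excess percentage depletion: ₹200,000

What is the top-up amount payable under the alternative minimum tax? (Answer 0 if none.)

Mainline income levy:
  ₹437,000 × 13% = ₹56,810
  ₹50,000 × 23% = ₹11,500
  ₹181,500 × 36% = ₹65,340
  → ₹133,650

Alternative minimum tax:
  Adjusted income: ₹668,500 + ₹87,000 + ₹41,500 + ₹80,500 + ₹200,000 = ₹1,077,500
  Exemption: 20% × (₹1,077,500 − ₹772,000) = ₹61,100 ≥ ₹59,000, so the exemption is fully phased out
  Base: ₹1,077,500 − ₹0 = ₹1,077,500
  ₹1,077,500 × 11% = ₹118,525

₹118,525 ≤ ₹133,650, so no add-on is due.

₹0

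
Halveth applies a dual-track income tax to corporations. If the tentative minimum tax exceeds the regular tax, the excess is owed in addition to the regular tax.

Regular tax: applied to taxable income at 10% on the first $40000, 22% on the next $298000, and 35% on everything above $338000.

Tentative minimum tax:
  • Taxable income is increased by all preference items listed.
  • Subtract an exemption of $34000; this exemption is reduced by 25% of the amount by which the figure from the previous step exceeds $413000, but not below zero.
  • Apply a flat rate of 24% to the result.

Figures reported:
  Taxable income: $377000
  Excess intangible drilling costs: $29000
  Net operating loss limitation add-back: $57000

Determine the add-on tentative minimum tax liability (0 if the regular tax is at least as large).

Tentative minimum tax:
  Adjusted income: $377000 + $29000 + $57000 = $463000
  Exemption: $34000 − 25% × ($463000 − $413000) = $34000 − $12500 = $21500
  Base: $463000 − $21500 = $441500
  $441500 × 24% = $105960

Regular tax:
  $40000 × 10% = $4000
  $298000 × 22% = $65560
  $39000 × 35% = $13650
  → $83210

Excess of tentative minimum tax over regular tax: $105960 − $83210 = $22750.

$22750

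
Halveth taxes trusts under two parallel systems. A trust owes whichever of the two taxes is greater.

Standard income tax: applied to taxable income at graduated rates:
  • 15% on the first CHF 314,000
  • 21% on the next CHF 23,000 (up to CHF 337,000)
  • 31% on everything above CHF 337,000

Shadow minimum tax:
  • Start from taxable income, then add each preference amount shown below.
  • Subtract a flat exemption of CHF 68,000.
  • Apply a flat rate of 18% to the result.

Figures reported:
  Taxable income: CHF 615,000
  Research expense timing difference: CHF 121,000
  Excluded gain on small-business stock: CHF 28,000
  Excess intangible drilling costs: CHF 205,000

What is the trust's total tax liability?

Shadow minimum tax:
  Adjusted income: CHF 615,000 + CHF 121,000 + CHF 28,000 + CHF 205,000 = CHF 969,000
  Less exemption CHF 68,000 → base CHF 901,000
  CHF 901,000 × 18% = CHF 162,180

Standard income tax:
  CHF 314,000 × 15% = CHF 47,100
  CHF 23,000 × 21% = CHF 4,830
  CHF 278,000 × 31% = CHF 86,180
  → CHF 138,110

CHF 162,180 > CHF 138,110, so the shadow minimum tax is the binding amount.

CHF 162,180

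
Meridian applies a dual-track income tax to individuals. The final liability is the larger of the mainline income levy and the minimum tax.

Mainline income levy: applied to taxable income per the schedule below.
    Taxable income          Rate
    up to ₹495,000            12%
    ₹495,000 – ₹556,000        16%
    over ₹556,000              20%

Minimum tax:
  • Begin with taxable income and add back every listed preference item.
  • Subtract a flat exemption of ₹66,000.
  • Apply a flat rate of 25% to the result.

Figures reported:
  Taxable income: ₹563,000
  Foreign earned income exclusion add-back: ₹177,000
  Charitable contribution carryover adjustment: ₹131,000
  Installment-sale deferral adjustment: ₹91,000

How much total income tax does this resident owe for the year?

Mainline income levy:
  ₹495,000 × 12% = ₹59,400
  ₹61,000 × 16% = ₹9,760
  ₹7,000 × 20% = ₹1,400
  → ₹70,560

Minimum tax:
  Adjusted income: ₹563,000 + ₹177,000 + ₹131,000 + ₹91,000 = ₹962,000
  Less exemption ₹66,000 → base ₹896,000
  ₹896,000 × 25% = ₹224,000

₹224,000 > ₹70,560, so the minimum tax is the binding amount.

₹224,000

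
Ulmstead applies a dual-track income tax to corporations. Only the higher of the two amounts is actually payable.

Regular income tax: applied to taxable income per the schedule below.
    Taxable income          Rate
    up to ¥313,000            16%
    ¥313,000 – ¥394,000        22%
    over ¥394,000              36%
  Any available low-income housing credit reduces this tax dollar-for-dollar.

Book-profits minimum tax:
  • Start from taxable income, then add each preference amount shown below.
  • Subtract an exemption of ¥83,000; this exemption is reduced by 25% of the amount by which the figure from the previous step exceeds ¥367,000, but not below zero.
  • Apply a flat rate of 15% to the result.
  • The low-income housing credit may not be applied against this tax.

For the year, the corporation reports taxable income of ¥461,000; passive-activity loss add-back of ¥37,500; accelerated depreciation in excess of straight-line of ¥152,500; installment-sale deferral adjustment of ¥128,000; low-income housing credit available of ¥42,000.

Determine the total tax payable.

Book-profits minimum tax:
  Adjusted income: ¥461,000 + ¥37,500 + ¥152,500 + ¥128,000 = ¥779,000
  Exemption: 25% × (¥779,000 − ¥367,000) = ¥103,000 ≥ ¥83,000, so the exemption is fully phased out
  Base: ¥779,000 − ¥0 = ¥779,000
  ¥779,000 × 15% = ¥116,850

Regular income tax:
  ¥313,000 × 16% = ¥50,080
  ¥81,000 × 22% = ¥17,820
  ¥67,000 × 36% = ¥24,120
  → ¥92,020
  Less low-income housing credit ¥42,000 → ¥50,020

¥116,850 > ¥50,020, so the book-profits minimum tax is the binding amount.

¥116,850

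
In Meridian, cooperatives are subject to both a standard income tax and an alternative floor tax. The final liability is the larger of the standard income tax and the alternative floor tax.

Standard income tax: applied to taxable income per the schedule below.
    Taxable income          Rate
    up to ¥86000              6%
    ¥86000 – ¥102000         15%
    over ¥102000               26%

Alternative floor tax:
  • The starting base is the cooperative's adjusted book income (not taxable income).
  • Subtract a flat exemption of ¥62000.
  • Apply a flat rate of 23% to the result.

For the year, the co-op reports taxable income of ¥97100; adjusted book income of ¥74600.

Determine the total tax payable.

Alternative floor tax:
  Base (adjusted book income): ¥74600
  Less exemption ¥62000 → base ¥12600
  ¥12600 × 23% = ¥2898

Standard income tax:
  ¥86000 × 6% = ¥5160
  ¥11100 × 15% = ¥1665
  → ¥6825

¥6825 > ¥2898, so the standard income tax governs.

¥6825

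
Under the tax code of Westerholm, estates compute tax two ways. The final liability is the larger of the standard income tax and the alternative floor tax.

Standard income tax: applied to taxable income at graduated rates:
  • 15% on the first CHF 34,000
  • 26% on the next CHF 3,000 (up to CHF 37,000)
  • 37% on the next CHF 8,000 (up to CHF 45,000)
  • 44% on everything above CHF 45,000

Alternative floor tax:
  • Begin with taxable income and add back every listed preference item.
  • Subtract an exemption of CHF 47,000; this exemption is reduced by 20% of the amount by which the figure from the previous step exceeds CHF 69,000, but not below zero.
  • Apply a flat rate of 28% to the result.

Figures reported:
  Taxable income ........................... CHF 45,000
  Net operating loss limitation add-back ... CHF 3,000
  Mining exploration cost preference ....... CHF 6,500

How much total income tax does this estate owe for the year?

CHF 8,840

Standard income tax:
  CHF 34,000 × 15% = CHF 5,100
  CHF 3,000 × 26% = CHF 780
  CHF 8,000 × 37% = CHF 2,960
  → CHF 8,840

Alternative floor tax:
  Adjusted income: CHF 45,000 + CHF 3,000 + CHF 6,500 = CHF 54,500
  Exemption: CHF 54,500 ≤ CHF 69,000, so full CHF 47,000 applies
  Base: CHF 54,500 − CHF 47,000 = CHF 7,500
  CHF 7,500 × 28% = CHF 2,100

CHF 8,840 > CHF 2,100, so the standard income tax governs.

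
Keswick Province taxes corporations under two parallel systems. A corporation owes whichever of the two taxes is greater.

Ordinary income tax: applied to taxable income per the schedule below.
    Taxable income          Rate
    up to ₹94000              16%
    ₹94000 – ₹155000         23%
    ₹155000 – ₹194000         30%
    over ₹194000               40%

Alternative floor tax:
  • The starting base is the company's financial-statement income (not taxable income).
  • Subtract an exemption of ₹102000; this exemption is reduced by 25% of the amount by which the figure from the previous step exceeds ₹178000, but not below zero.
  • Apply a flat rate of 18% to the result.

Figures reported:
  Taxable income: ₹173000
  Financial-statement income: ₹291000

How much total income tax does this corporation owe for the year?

Alternative floor tax:
  Base (financial-statement income): ₹291000
  Exemption: ₹102000 − 25% × (₹291000 − ₹178000) = ₹102000 − ₹28250 = ₹73750
  Base: ₹291000 − ₹73750 = ₹217250
  ₹217250 × 18% = ₹39105

Ordinary income tax:
  ₹94000 × 16% = ₹15040
  ₹61000 × 23% = ₹14030
  ₹18000 × 30% = ₹5400
  → ₹34470

₹39105 > ₹34470, so the alternative floor tax is the binding amount.

₹39105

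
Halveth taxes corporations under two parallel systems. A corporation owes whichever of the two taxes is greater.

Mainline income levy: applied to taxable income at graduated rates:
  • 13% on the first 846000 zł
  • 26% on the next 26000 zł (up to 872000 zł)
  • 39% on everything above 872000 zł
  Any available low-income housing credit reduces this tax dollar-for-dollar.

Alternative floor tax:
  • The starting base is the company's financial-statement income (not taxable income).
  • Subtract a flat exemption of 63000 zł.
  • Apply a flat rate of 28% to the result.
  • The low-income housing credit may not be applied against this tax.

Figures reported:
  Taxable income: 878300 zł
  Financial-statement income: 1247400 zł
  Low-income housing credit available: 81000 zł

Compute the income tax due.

Alternative floor tax:
  Base (financial-statement income): 1247400 zł
  Less exemption 63000 zł → base 1184400 zł
  1184400 zł × 28% = 331632 zł

Mainline income levy:
  846000 zł × 13% = 109980 zł
  26000 zł × 26% = 6760 zł
  6300 zł × 39% = 2457 zł
  → 119197 zł
  Less low-income housing credit 81000 zł → 38197 zł

331632 zł > 38197 zł, so the alternative floor tax is the binding amount.

331632 zł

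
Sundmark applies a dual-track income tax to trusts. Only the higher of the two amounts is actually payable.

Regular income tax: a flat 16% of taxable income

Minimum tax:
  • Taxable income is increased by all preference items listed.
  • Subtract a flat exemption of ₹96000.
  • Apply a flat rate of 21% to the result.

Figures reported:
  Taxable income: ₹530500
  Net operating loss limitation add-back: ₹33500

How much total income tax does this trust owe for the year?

Minimum tax:
  Adjusted income: ₹530500 + ₹33500 = ₹564000
  Less exemption ₹96000 → base ₹468000
  ₹468000 × 21% = ₹98280

Regular income tax:
  ₹530500 × 16% = ₹84880

₹98280 > ₹84880, so the minimum tax is the binding amount.

₹98280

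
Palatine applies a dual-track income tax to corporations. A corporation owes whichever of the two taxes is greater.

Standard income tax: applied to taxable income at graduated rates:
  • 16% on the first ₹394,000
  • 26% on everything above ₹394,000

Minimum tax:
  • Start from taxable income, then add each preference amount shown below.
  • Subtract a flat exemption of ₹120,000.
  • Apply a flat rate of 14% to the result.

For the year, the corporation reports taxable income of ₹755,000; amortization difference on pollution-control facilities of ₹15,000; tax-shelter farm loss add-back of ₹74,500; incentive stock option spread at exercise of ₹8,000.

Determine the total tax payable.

₹156,900

Minimum tax:
  Adjusted income: ₹755,000 + ₹15,000 + ₹74,500 + ₹8,000 = ₹852,500
  Less exemption ₹120,000 → base ₹732,500
  ₹732,500 × 14% = ₹102,550

Standard income tax:
  ₹394,000 × 16% = ₹63,040
  ₹361,000 × 26% = ₹93,860
  → ₹156,900

₹156,900 > ₹102,550, so the standard income tax governs.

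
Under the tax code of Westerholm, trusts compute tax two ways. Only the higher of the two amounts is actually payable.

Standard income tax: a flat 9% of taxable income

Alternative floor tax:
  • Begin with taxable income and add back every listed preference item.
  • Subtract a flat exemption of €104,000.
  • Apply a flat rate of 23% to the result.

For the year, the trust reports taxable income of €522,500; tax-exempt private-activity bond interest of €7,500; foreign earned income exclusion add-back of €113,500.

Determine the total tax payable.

€124,085

Alternative floor tax:
  Adjusted income: €522,500 + €7,500 + €113,500 = €643,500
  Less exemption €104,000 → base €539,500
  €539,500 × 23% = €124,085

Standard income tax:
  €522,500 × 9% = €47,025

€124,085 > €47,025, so the alternative floor tax is the binding amount.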